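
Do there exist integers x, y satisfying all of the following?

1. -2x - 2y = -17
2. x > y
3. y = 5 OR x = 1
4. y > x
No

Even the single constraint (-2x - 2y = -17) is infeasible over the integers.

  - -2x - 2y = -17: every term on the left is divisible by 2, so the LHS ≡ 0 (mod 2), but the RHS -17 is not — no integer solution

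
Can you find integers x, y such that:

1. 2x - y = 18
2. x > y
Yes

Take x = 17, y = 16. Substituting into each constraint:
  (1) 2(17) + (-16) = 18 ✓
  (2) 17 > 16 ✓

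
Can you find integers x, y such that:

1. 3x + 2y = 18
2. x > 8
Yes

Take x = 10, y = -6. Substituting into each constraint:
  (1) 3(10) + 2(-6) = 18 ✓
  (2) 10 > 8 ✓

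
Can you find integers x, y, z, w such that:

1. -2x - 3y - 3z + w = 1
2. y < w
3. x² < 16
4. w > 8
Yes

Take x = 0, y = 3, z = 0, w = 10. Substituting into each constraint:
  (1) -2(0) - 3(3) - 3(0) + 10 = 1 ✓
  (2) 3 < 10 ✓
  (3) x² = (0)² = 0, and 0 < 16 ✓
  (4) 10 > 8 ✓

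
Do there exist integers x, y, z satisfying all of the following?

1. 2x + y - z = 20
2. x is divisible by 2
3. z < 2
Yes

Take x = 0, y = 0, z = -20. Substituting into each constraint:
  (1) 2(0) + 0 + 20 = 20 ✓
  (2) 0 = 2 × 0, remainder 0 ✓
  (3) -20 < 2 ✓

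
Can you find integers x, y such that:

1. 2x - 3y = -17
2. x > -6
Yes

Take x = -4, y = 3. Substituting into each constraint:
  (1) 2(-4) - 3(3) = -17 ✓
  (2) -4 > -6 ✓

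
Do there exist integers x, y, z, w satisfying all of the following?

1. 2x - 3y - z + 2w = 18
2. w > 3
Yes

Take x = 5, y = 0, z = 0, w = 4. Substituting into each constraint:
  (1) 2(5) - 3(0) + 0 + 2(4) = 18 ✓
  (2) 4 > 3 ✓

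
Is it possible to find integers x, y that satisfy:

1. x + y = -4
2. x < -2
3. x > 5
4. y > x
No

A contradictory subset is {x < -2, x > 5}. No integer assignment can satisfy these jointly:

  - x < -2: bounds one variable relative to a constant
  - x > 5: bounds one variable relative to a constant

Direct contradiction: the bounds on x require x ≥ 6 and x ≤ -3 simultaneously, which is empty.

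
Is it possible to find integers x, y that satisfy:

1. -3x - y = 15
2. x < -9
Yes

Take x = -10, y = 15. Substituting into each constraint:
  (1) -3(-10) + (-15) = 15 ✓
  (2) -10 < -9 ✓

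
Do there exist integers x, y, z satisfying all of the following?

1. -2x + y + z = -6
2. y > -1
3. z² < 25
Yes

Take x = 3, y = 0, z = 0. Substituting into each constraint:
  (1) -2(3) + 0 + 0 = -6 ✓
  (2) 0 > -1 ✓
  (3) z² = (0)² = 0, and 0 < 25 ✓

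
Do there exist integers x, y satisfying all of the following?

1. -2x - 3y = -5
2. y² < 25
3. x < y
Yes

Take x = -2, y = 3. Substituting into each constraint:
  (1) -2(-2) - 3(3) = -5 ✓
  (2) y² = (3)² = 9, and 9 < 25 ✓
  (3) -2 < 3 ✓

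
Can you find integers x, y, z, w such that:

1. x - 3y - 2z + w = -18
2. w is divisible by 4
Yes

Take x = 0, y = 0, z = 9, w = 0. Substituting into each constraint:
  (1) 0 - 3(0) - 2(9) + 0 = -18 ✓
  (2) 0 = 4 × 0, remainder 0 ✓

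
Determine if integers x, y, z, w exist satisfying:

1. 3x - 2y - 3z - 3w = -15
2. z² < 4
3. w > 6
Yes

Take x = 2, y = 0, z = 0, w = 7. Substituting into each constraint:
  (1) 3(2) - 2(0) - 3(0) - 3(7) = -15 ✓
  (2) z² = (0)² = 0, and 0 < 4 ✓
  (3) 7 > 6 ✓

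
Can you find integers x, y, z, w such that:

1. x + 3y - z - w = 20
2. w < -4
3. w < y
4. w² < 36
Yes

Take x = 15, y = 0, z = 0, w = -5. Substituting into each constraint:
  (1) 15 + 3(0) + 0 + 5 = 20 ✓
  (2) -5 < -4 ✓
  (3) -5 < 0 ✓
  (4) w² = (-5)² = 25, and 25 < 36 ✓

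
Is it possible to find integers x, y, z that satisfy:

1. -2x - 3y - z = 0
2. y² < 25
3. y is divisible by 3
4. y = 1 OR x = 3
Yes

Take x = 3, y = 3, z = -15. Substituting into each constraint:
  (1) -2(3) - 3(3) + 15 = 0 ✓
  (2) y² = (3)² = 9, and 9 < 25 ✓
  (3) 3 = 3 × 1, remainder 0 ✓
  (4) x = 3, target 3 ✓ (second branch holds)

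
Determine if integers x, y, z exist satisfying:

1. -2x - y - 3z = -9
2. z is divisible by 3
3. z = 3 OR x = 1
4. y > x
Yes

Take x = 1, y = 7, z = 0. Substituting into each constraint:
  (1) -2(1) + (-7) - 3(0) = -9 ✓
  (2) 0 = 3 × 0, remainder 0 ✓
  (3) x = 1, target 1 ✓ (second branch holds)
  (4) 7 > 1 ✓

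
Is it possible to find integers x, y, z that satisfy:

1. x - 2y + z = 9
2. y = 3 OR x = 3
Yes

Take x = 3, y = -3, z = 0. Substituting into each constraint:
  (1) 3 - 2(-3) + 0 = 9 ✓
  (2) x = 3, target 3 ✓ (second branch holds)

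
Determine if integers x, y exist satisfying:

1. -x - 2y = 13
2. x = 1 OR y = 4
Yes

Take x = -21, y = 4. Substituting into each constraint:
  (1) 21 - 2(4) = 13 ✓
  (2) y = 4, target 4 ✓ (second branch holds)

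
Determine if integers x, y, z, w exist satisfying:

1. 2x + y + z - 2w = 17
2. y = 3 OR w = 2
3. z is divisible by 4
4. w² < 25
Yes

Take x = 7, y = 3, z = 0, w = 0. Substituting into each constraint:
  (1) 2(7) + 3 + 0 - 2(0) = 17 ✓
  (2) y = 3, target 3 ✓ (first branch holds)
  (3) 0 = 4 × 0, remainder 0 ✓
  (4) w² = (0)² = 0, and 0 < 25 ✓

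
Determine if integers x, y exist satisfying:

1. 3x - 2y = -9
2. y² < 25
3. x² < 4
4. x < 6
Yes

Take x = -1, y = 3. Substituting into each constraint:
  (1) 3(-1) - 2(3) = -9 ✓
  (2) y² = (3)² = 9, and 9 < 25 ✓
  (3) x² = (-1)² = 1, and 1 < 4 ✓
  (4) -1 < 6 ✓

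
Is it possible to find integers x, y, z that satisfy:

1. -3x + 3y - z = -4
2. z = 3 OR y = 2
Yes

Take x = 0, y = 2, z = 10. Substituting into each constraint:
  (1) -3(0) + 3(2) + (-10) = -4 ✓
  (2) y = 2, target 2 ✓ (second branch holds)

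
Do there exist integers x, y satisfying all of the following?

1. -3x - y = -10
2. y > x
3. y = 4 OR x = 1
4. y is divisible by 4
Yes

Take x = 2, y = 4. Substituting into each constraint:
  (1) -3(2) + (-4) = -10 ✓
  (2) 4 > 2 ✓
  (3) y = 4, target 4 ✓ (first branch holds)
  (4) 4 = 4 × 1, remainder 0 ✓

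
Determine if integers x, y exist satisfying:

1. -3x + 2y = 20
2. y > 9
Yes

Take x = 0, y = 10. Substituting into each constraint:
  (1) -3(0) + 2(10) = 20 ✓
  (2) 10 > 9 ✓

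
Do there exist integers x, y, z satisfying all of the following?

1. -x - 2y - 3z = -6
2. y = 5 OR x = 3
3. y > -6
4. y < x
Yes

Take x = 3, y = 0, z = 1. Substituting into each constraint:
  (1) (-3) - 2(0) - 3(1) = -6 ✓
  (2) x = 3, target 3 ✓ (second branch holds)
  (3) 0 > -6 ✓
  (4) 0 < 3 ✓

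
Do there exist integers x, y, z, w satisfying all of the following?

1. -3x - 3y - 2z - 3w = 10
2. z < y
Yes

Take x = -6, y = 2, z = 1, w = 0. Substituting into each constraint:
  (1) -3(-6) - 3(2) - 2(1) - 3(0) = 10 ✓
  (2) 1 < 2 ✓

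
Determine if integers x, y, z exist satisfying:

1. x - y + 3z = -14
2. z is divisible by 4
Yes

Take x = -14, y = 0, z = 0. Substituting into each constraint:
  (1) (-14) + 0 + 3(0) = -14 ✓
  (2) 0 = 4 × 0, remainder 0 ✓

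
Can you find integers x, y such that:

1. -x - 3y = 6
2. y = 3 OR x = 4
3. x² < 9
No

The full constraint system is jointly infeasible over the integers. Each constraint and what it forces:

  - -x - 3y = 6: is a linear equation tying the variables together
  - y = 3 OR x = 4: forces a choice: either y = 3 or x = 4
  - x² < 9: restricts x to |x| ≤ 2

Split on the disjunction (y = 3 OR x = 4):
  • If y = 3: the equation forces x = -15, but x² < 9 requires |x| ≤ 2.
  • If x = 4: this contradicts x² < 9, which requires |x| ≤ 2.
Both branches are infeasible, so the system has no integer solution.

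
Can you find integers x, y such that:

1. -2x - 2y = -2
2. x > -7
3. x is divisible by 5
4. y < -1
Yes

Take x = 5, y = -4. Substituting into each constraint:
  (1) -2(5) - 2(-4) = -2 ✓
  (2) 5 > -7 ✓
  (3) 5 = 5 × 1, remainder 0 ✓
  (4) -4 < -1 ✓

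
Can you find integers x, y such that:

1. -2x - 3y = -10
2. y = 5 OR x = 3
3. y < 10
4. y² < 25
No

A contradictory subset is {-2x - 3y = -10, y = 5 OR x = 3, y² < 25}. No integer assignment can satisfy these jointly:

  - -2x - 3y = -10: is a linear equation tying the variables together
  - y = 5 OR x = 3: forces a choice: either y = 5 or x = 3
  - y² < 25: restricts y to |y| ≤ 4

Split on the disjunction (y = 5 OR x = 3):
  • If y = 5: this contradicts y² < 25, which requires |y| ≤ 4.
  • If x = 3: with x = 3, every remaining term of the linear equation is divisible by 3, so the left side is ≡ 0 (mod 3); but the right side -4 ≡ 2 (mod 3). No integers can satisfy it.
Both branches are infeasible, so the system has no integer solution.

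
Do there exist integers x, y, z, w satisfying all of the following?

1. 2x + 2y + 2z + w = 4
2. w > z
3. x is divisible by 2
Yes

Take x = 0, y = 0, z = 1, w = 2. Substituting into each constraint:
  (1) 2(0) + 2(0) + 2(1) + 2 = 4 ✓
  (2) 2 > 1 ✓
  (3) 0 = 2 × 0, remainder 0 ✓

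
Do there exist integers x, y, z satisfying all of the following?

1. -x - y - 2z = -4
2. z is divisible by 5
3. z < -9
Yes

Take x = 0, y = 24, z = -10. Substituting into each constraint:
  (1) 0 + (-24) - 2(-10) = -4 ✓
  (2) -10 = 5 × -2, remainder 0 ✓
  (3) -10 < -9 ✓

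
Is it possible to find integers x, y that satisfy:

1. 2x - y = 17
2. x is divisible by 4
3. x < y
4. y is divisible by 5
Yes

Take x = 36, y = 55. Substituting into each constraint:
  (1) 2(36) + (-55) = 17 ✓
  (2) 36 = 4 × 9, remainder 0 ✓
  (3) 36 < 55 ✓
  (4) 55 = 5 × 11, remainder 0 ✓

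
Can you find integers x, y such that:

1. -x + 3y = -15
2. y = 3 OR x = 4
Yes

Take x = 24, y = 3. Substituting into each constraint:
  (1) (-24) + 3(3) = -15 ✓
  (2) y = 3, target 3 ✓ (first branch holds)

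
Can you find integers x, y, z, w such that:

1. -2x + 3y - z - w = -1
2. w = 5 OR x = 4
Yes

Take x = 4, y = 0, z = -7, w = 0. Substituting into each constraint:
  (1) -2(4) + 3(0) + 7 + 0 = -1 ✓
  (2) x = 4, target 4 ✓ (second branch holds)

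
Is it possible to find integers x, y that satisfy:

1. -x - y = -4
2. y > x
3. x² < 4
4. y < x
No

A contradictory subset is {y > x, y < x}. No integer assignment can satisfy these jointly:

  - y > x: bounds one variable relative to another variable
  - y < x: bounds one variable relative to another variable

Direct contradiction: y > x and x > y cannot both hold.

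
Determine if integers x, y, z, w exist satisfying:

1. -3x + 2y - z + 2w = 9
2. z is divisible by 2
Yes

Take x = 1, y = 0, z = 0, w = 6. Substituting into each constraint:
  (1) -3(1) + 2(0) + 0 + 2(6) = 9 ✓
  (2) 0 = 2 × 0, remainder 0 ✓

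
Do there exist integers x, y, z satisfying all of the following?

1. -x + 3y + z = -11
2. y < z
Yes

Take x = 8, y = -1, z = 0. Substituting into each constraint:
  (1) (-8) + 3(-1) + 0 = -11 ✓
  (2) -1 < 0 ✓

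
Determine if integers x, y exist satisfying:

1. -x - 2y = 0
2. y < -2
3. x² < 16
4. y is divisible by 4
No

A contradictory subset is {-x - 2y = 0, y < -2, x² < 16}. No integer assignment can satisfy these jointly:

  - -x - 2y = 0: is a linear equation tying the variables together
  - y < -2: bounds one variable relative to a constant
  - x² < 16: restricts x to |x| ≤ 3

Range argument: with x ∈ [-3, 3], y ∈ [−∞, -3], the left side of the equation is at least 3, but the right side is 0 < 3. No integer solution exists.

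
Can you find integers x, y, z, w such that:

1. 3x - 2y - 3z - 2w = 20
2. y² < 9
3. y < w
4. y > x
Yes

Take x = -1, y = 0, z = -9, w = 2. Substituting into each constraint:
  (1) 3(-1) - 2(0) - 3(-9) - 2(2) = 20 ✓
  (2) y² = (0)² = 0, and 0 < 9 ✓
  (3) 0 < 2 ✓
  (4) 0 > -1 ✓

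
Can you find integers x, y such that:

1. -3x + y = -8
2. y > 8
Yes

Take x = 6, y = 10. Substituting into each constraint:
  (1) -3(6) + 10 = -8 ✓
  (2) 10 > 8 ✓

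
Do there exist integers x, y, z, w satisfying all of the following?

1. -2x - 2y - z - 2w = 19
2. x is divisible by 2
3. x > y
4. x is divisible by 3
Yes

Take x = 0, y = -1, z = 1, w = -9. Substituting into each constraint:
  (1) -2(0) - 2(-1) + (-1) - 2(-9) = 19 ✓
  (2) 0 = 2 × 0, remainder 0 ✓
  (3) 0 > -1 ✓
  (4) 0 = 3 × 0, remainder 0 ✓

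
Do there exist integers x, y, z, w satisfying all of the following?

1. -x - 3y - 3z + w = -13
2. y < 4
Yes

Take x = 13, y = 0, z = 0, w = 0. Substituting into each constraint:
  (1) (-13) - 3(0) - 3(0) + 0 = -13 ✓
  (2) 0 < 4 ✓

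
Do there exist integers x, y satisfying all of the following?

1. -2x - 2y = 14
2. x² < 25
Yes

Take x = 0, y = -7. Substituting into each constraint:
  (1) -2(0) - 2(-7) = 14 ✓
  (2) x² = (0)² = 0, and 0 < 25 ✓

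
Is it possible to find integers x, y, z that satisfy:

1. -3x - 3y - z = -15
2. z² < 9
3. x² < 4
Yes

Take x = -1, y = 6, z = 0. Substituting into each constraint:
  (1) -3(-1) - 3(6) + 0 = -15 ✓
  (2) z² = (0)² = 0, and 0 < 9 ✓
  (3) x² = (-1)² = 1, and 1 < 4 ✓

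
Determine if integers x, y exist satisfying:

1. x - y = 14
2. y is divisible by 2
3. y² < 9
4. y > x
No

A contradictory subset is {x - y = 14, y > x}. No integer assignment can satisfy these jointly:

  - x - y = 14: is a linear equation tying the variables together
  - y > x: bounds one variable relative to another variable

From the equation, x − y = 14, i.e. y − x = -14; but y > x requires y − x ≥ 1. Contradiction.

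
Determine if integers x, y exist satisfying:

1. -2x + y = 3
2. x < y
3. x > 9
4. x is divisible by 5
Yes

Take x = 10, y = 23. Substituting into each constraint:
  (1) -2(10) + 23 = 3 ✓
  (2) 10 < 23 ✓
  (3) 10 > 9 ✓
  (4) 10 = 5 × 2, remainder 0 ✓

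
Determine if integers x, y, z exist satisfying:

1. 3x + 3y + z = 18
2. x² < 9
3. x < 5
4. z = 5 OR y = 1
Yes

Take x = 0, y = 1, z = 15. Substituting into each constraint:
  (1) 3(0) + 3(1) + 15 = 18 ✓
  (2) x² = (0)² = 0, and 0 < 9 ✓
  (3) 0 < 5 ✓
  (4) y = 1, target 1 ✓ (second branch holds)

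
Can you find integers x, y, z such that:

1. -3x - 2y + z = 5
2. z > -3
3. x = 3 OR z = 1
Yes

Take x = 0, y = -2, z = 1. Substituting into each constraint:
  (1) -3(0) - 2(-2) + 1 = 5 ✓
  (2) 1 > -3 ✓
  (3) z = 1, target 1 ✓ (second branch holds)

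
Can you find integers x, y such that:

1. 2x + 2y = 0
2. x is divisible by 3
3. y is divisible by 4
Yes

Take x = 0, y = 0. Substituting into each constraint:
  (1) 2(0) + 2(0) = 0 ✓
  (2) 0 = 3 × 0, remainder 0 ✓
  (3) 0 = 4 × 0, remainder 0 ✓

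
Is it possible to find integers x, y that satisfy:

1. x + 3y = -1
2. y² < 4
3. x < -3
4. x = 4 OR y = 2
No

A contradictory subset is {y² < 4, x < -3, x = 4 OR y = 2}. No integer assignment can satisfy these jointly:

  - y² < 4: restricts y to |y| ≤ 1
  - x < -3: bounds one variable relative to a constant
  - x = 4 OR y = 2: forces a choice: either x = 4 or y = 2

Split on the disjunction (x = 4 OR y = 2):
  • If x = 4: this contradicts the bound x ≤ -4.
  • If y = 2: this contradicts y² < 4, which requires |y| ≤ 1.
Both branches are infeasible, so the system has no integer solution.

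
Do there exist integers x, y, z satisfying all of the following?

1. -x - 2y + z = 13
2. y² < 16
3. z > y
Yes

Take x = -11, y = -1, z = 0. Substituting into each constraint:
  (1) 11 - 2(-1) + 0 = 13 ✓
  (2) y² = (-1)² = 1, and 1 < 16 ✓
  (3) 0 > -1 ✓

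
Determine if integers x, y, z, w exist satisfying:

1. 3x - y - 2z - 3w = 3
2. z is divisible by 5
Yes

Take x = 0, y = -3, z = 0, w = 0. Substituting into each constraint:
  (1) 3(0) + 3 - 2(0) - 3(0) = 3 ✓
  (2) 0 = 5 × 0, remainder 0 ✓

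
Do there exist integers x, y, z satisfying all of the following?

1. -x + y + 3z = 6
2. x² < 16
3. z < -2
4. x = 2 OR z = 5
Yes

Take x = 2, y = 17, z = -3. Substituting into each constraint:
  (1) (-2) + 17 + 3(-3) = 6 ✓
  (2) x² = (2)² = 4, and 4 < 16 ✓
  (3) -3 < -2 ✓
  (4) x = 2, target 2 ✓ (first branch holds)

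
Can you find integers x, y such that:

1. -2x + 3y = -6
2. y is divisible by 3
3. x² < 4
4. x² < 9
No

A contradictory subset is {-2x + 3y = -6, y is divisible by 3, x² < 4}. No integer assignment can satisfy these jointly:

  - -2x + 3y = -6: is a linear equation tying the variables together
  - y is divisible by 3: restricts y to multiples of 3
  - x² < 4: restricts x to |x| ≤ 1

The bounds confine x to {-1, 0, 1}. For each value, substitute into the equation:
  • x = -1: the equation gives 3y = -8, so y would not be an integer.
  • x = 0: the equation forces y = -2, but 3 does not divide -2.
  • x = 1: the equation gives 3y = -4, so y would not be an integer.
Every case fails, so no integer solution exists.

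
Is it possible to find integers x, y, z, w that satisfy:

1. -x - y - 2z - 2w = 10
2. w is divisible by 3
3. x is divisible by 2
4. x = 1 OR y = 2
Yes

Take x = 0, y = 2, z = -6, w = 0. Substituting into each constraint:
  (1) 0 + (-2) - 2(-6) - 2(0) = 10 ✓
  (2) 0 = 3 × 0, remainder 0 ✓
  (3) 0 = 2 × 0, remainder 0 ✓
  (4) y = 2, target 2 ✓ (second branch holds)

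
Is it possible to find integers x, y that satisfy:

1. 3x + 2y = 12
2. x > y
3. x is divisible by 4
Yes

Take x = 4, y = 0. Substituting into each constraint:
  (1) 3(4) + 2(0) = 12 ✓
  (2) 4 > 0 ✓
  (3) 4 = 4 × 1, remainder 0 ✓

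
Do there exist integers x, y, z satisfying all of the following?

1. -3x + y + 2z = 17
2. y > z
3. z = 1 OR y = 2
Yes

Take x = -4, y = 3, z = 1. Substituting into each constraint:
  (1) -3(-4) + 3 + 2(1) = 17 ✓
  (2) 3 > 1 ✓
  (3) z = 1, target 1 ✓ (first branch holds)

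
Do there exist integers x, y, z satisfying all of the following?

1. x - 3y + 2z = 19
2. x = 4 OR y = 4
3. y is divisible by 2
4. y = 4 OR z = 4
Yes

Take x = 31, y = 4, z = 0. Substituting into each constraint:
  (1) 31 - 3(4) + 2(0) = 19 ✓
  (2) y = 4, target 4 ✓ (second branch holds)
  (3) 4 = 2 × 2, remainder 0 ✓
  (4) y = 4, target 4 ✓ (first branch holds)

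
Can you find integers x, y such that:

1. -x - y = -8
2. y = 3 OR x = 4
Yes

Take x = 4, y = 4. Substituting into each constraint:
  (1) (-4) + (-4) = -8 ✓
  (2) x = 4, target 4 ✓ (second branch holds)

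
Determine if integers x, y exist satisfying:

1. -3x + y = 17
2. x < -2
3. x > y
Yes

Take x = -9, y = -10. Substituting into each constraint:
  (1) -3(-9) + (-10) = 17 ✓
  (2) -9 < -2 ✓
  (3) -9 > -10 ✓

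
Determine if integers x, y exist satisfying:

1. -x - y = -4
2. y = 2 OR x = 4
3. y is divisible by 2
Yes

Take x = 4, y = 0. Substituting into each constraint:
  (1) (-4) + 0 = -4 ✓
  (2) x = 4, target 4 ✓ (second branch holds)
  (3) 0 = 2 × 0, remainder 0 ✓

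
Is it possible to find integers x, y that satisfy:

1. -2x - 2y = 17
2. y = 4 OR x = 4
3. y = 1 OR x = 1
No

Even the single constraint (-2x - 2y = 17) is infeasible over the integers.

  - -2x - 2y = 17: every term on the left is divisible by 2, so the LHS ≡ 0 (mod 2), but the RHS 17 is not — no integer solution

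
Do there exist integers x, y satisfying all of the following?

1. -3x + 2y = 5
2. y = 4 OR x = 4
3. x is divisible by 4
No

The full constraint system is jointly infeasible over the integers. Each constraint and what it forces:

  - -3x + 2y = 5: is a linear equation tying the variables together
  - y = 4 OR x = 4: forces a choice: either y = 4 or x = 4
  - x is divisible by 4: restricts x to multiples of 4

Modular obstruction: writing x = 4x', every remaining term of the linear equation is divisible by 2, so the left side is ≡ 0 (mod 2); but the right side 5 ≡ 1 (mod 2). No integers can satisfy it.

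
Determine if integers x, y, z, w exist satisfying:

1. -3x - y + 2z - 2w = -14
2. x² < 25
Yes

Take x = 0, y = 14, z = 0, w = 0. Substituting into each constraint:
  (1) -3(0) + (-14) + 2(0) - 2(0) = -14 ✓
  (2) x² = (0)² = 0, and 0 < 25 ✓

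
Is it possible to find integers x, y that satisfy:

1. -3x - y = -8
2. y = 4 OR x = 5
Yes

Take x = 5, y = -7. Substituting into each constraint:
  (1) -3(5) + 7 = -8 ✓
  (2) x = 5, target 5 ✓ (second branch holds)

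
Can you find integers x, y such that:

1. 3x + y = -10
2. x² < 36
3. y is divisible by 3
No

A contradictory subset is {3x + y = -10, y is divisible by 3}. No integer assignment can satisfy these jointly:

  - 3x + y = -10: is a linear equation tying the variables together
  - y is divisible by 3: restricts y to multiples of 3

Modular obstruction: writing y = 3y', every remaining term of the linear equation is divisible by 3, so the left side is ≡ 0 (mod 3); but the right side -10 ≡ 2 (mod 3). No integers can satisfy it.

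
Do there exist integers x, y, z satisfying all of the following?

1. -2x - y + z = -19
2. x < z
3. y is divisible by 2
Yes

Take x = 20, y = 0, z = 21. Substituting into each constraint:
  (1) -2(20) + 0 + 21 = -19 ✓
  (2) 20 < 21 ✓
  (3) 0 = 2 × 0, remainder 0 ✓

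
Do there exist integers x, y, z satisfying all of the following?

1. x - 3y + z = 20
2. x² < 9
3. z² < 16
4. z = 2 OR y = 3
Yes

Take x = 0, y = -6, z = 2. Substituting into each constraint:
  (1) 0 - 3(-6) + 2 = 20 ✓
  (2) x² = (0)² = 0, and 0 < 9 ✓
  (3) z² = (2)² = 4, and 4 < 16 ✓
  (4) z = 2, target 2 ✓ (first branch holds)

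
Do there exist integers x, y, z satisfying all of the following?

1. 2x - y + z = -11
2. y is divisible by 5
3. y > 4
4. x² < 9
Yes

Take x = 0, y = 5, z = -6. Substituting into each constraint:
  (1) 2(0) + (-5) + (-6) = -11 ✓
  (2) 5 = 5 × 1, remainder 0 ✓
  (3) 5 > 4 ✓
  (4) x² = (0)² = 0, and 0 < 9 ✓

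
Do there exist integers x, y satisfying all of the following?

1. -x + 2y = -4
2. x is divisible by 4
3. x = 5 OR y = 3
No

The full constraint system is jointly infeasible over the integers. Each constraint and what it forces:

  - -x + 2y = -4: is a linear equation tying the variables together
  - x is divisible by 4: restricts x to multiples of 4
  - x = 5 OR y = 3: forces a choice: either x = 5 or y = 3

Split on the disjunction (x = 5 OR y = 3):
  • If x = 5: this contradicts the divisibility constraint — 5 is not a multiple of 4.
  • If y = 3: with y = 3, writing x = 4x', every remaining term of the linear equation is divisible by 4, so the left side is ≡ 0 (mod 4); but the right side -10 ≡ 2 (mod 4). No integers can satisfy it.
Both branches are infeasible, so the system has no integer solution.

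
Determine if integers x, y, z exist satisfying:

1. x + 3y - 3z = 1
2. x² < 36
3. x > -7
Yes

Take x = 1, y = 0, z = 0. Substituting into each constraint:
  (1) 1 + 3(0) - 3(0) = 1 ✓
  (2) x² = (1)² = 1, and 1 < 36 ✓
  (3) 1 > -7 ✓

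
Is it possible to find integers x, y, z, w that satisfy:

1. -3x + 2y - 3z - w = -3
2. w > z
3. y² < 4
Yes

Take x = 0, y = -1, z = 0, w = 1. Substituting into each constraint:
  (1) -3(0) + 2(-1) - 3(0) + (-1) = -3 ✓
  (2) 1 > 0 ✓
  (3) y² = (-1)² = 1, and 1 < 4 ✓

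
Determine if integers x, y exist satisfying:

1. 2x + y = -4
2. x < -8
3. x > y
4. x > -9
No

A contradictory subset is {x < -8, x > -9}. No integer assignment can satisfy these jointly:

  - x < -8: bounds one variable relative to a constant
  - x > -9: bounds one variable relative to a constant

Direct contradiction: the bounds on x require x ≥ -8 and x ≤ -9 simultaneously, which is empty.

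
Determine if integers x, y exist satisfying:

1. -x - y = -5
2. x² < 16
Yes

Take x = 0, y = 5. Substituting into each constraint:
  (1) 0 + (-5) = -5 ✓
  (2) x² = (0)² = 0, and 0 < 16 ✓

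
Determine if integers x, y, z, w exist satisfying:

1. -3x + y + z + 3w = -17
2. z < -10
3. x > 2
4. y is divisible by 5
Yes

Take x = 3, y = 0, z = -11, w = 1. Substituting into each constraint:
  (1) -3(3) + 0 + (-11) + 3(1) = -17 ✓
  (2) -11 < -10 ✓
  (3) 3 > 2 ✓
  (4) 0 = 5 × 0, remainder 0 ✓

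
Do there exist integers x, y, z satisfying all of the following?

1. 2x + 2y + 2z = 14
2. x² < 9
Yes

Take x = 0, y = 7, z = 0. Substituting into each constraint:
  (1) 2(0) + 2(7) + 2(0) = 14 ✓
  (2) x² = (0)² = 0, and 0 < 9 ✓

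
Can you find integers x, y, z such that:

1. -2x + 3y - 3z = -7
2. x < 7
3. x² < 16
Yes

Take x = 2, y = 0, z = 1. Substituting into each constraint:
  (1) -2(2) + 3(0) - 3(1) = -7 ✓
  (2) 2 < 7 ✓
  (3) x² = (2)² = 4, and 4 < 16 ✓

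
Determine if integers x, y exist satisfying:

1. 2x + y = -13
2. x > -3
Yes

Take x = -2, y = -9. Substituting into each constraint:
  (1) 2(-2) + (-9) = -13 ✓
  (2) -2 > -3 ✓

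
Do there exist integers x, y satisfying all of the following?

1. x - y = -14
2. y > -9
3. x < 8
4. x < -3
Yes

Take x = -14, y = 0. Substituting into each constraint:
  (1) (-14) + 0 = -14 ✓
  (2) 0 > -9 ✓
  (3) -14 < 8 ✓
  (4) -14 < -3 ✓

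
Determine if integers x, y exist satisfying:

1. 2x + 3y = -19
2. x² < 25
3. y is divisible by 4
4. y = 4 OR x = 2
No

A contradictory subset is {2x + 3y = -19, y = 4 OR x = 2}. No integer assignment can satisfy these jointly:

  - 2x + 3y = -19: is a linear equation tying the variables together
  - y = 4 OR x = 2: forces a choice: either y = 4 or x = 2

Split on the disjunction (y = 4 OR x = 2):
  • If y = 4: with y = 4, every remaining term of the linear equation is divisible by 2, so the left side is ≡ 0 (mod 2); but the right side -31 ≡ 1 (mod 2). No integers can satisfy it.
  • If x = 2: with x = 2, every remaining term of the linear equation is divisible by 3, so the left side is ≡ 0 (mod 3); but the right side -23 ≡ 1 (mod 3). No integers can satisfy it.
Both branches are infeasible, so the system has no integer solution.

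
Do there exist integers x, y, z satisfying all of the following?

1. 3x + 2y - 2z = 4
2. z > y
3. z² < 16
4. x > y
Yes

Take x = 2, y = 0, z = 1. Substituting into each constraint:
  (1) 3(2) + 2(0) - 2(1) = 4 ✓
  (2) 1 > 0 ✓
  (3) z² = (1)² = 1, and 1 < 16 ✓
  (4) 2 > 0 ✓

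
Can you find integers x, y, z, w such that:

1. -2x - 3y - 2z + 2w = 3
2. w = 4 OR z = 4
Yes

Take x = -7, y = 1, z = 4, w = 0. Substituting into each constraint:
  (1) -2(-7) - 3(1) - 2(4) + 2(0) = 3 ✓
  (2) z = 4, target 4 ✓ (second branch holds)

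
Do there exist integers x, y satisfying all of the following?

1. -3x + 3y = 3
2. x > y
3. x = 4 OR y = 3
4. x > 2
No

A contradictory subset is {-3x + 3y = 3, x > y}. No integer assignment can satisfy these jointly:

  - -3x + 3y = 3: is a linear equation tying the variables together
  - x > y: bounds one variable relative to another variable

From the equation, x − y = -1, i.e. x − y = -1; but x > y requires x − y ≥ 1. Contradiction.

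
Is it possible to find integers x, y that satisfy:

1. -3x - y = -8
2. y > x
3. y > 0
Yes

Take x = 1, y = 5. Substituting into each constraint:
  (1) -3(1) + (-5) = -8 ✓
  (2) 5 > 1 ✓
  (3) 5 > 0 ✓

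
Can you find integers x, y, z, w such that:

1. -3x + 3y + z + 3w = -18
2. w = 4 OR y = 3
Yes

Take x = 0, y = -10, z = 0, w = 4. Substituting into each constraint:
  (1) -3(0) + 3(-10) + 0 + 3(4) = -18 ✓
  (2) w = 4, target 4 ✓ (first branch holds)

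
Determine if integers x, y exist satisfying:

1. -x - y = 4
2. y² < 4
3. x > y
No

The full constraint system is jointly infeasible over the integers. Each constraint and what it forces:

  - -x - y = 4: is a linear equation tying the variables together
  - y² < 4: restricts y to |y| ≤ 1
  - x > y: bounds one variable relative to another variable

Propagating the comparison: x > y and y ≥ -1 give x ≥ 0. Range argument: with x ∈ [0, ∞], y ∈ [-1, 1], the left side of the equation is at most 1, but the right side is 4 > 1. No integer solution exists.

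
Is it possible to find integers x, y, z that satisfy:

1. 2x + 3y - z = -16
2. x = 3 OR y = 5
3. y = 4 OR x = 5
Yes

Take x = 5, y = 5, z = 41. Substituting into each constraint:
  (1) 2(5) + 3(5) + (-41) = -16 ✓
  (2) y = 5, target 5 ✓ (second branch holds)
  (3) x = 5, target 5 ✓ (second branch holds)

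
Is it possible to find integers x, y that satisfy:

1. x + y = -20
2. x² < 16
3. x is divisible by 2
Yes

Take x = 0, y = -20. Substituting into each constraint:
  (1) 0 + (-20) = -20 ✓
  (2) x² = (0)² = 0, and 0 < 16 ✓
  (3) 0 = 2 × 0, remainder 0 ✓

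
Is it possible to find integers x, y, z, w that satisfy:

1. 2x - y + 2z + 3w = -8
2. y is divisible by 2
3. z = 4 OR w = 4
Yes

Take x = 0, y = 0, z = -10, w = 4. Substituting into each constraint:
  (1) 2(0) + 0 + 2(-10) + 3(4) = -8 ✓
  (2) 0 = 2 × 0, remainder 0 ✓
  (3) w = 4, target 4 ✓ (second branch holds)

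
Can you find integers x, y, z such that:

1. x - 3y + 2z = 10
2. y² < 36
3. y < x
Yes

Take x = 2, y = 0, z = 4. Substituting into each constraint:
  (1) 2 - 3(0) + 2(4) = 10 ✓
  (2) y² = (0)² = 0, and 0 < 36 ✓
  (3) 0 < 2 ✓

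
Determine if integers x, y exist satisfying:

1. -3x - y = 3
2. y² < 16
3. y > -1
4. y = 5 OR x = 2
No

The full constraint system is jointly infeasible over the integers. Each constraint and what it forces:

  - -3x - y = 3: is a linear equation tying the variables together
  - y² < 16: restricts y to |y| ≤ 3
  - y > -1: bounds one variable relative to a constant
  - y = 5 OR x = 2: forces a choice: either y = 5 or x = 2

Split on the disjunction (y = 5 OR x = 2):
  • If y = 5: this contradicts y² < 16, which requires |y| ≤ 3.
  • If x = 2: the equation forces y = -9, but y² < 16 requires |y| ≤ 3.
Both branches are infeasible, so the system has no integer solution.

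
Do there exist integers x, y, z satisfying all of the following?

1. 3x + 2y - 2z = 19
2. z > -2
Yes

Take x = 1, y = 8, z = 0. Substituting into each constraint:
  (1) 3(1) + 2(8) - 2(0) = 19 ✓
  (2) 0 > -2 ✓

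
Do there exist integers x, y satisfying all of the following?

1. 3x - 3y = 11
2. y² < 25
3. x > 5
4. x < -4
No

Even the single constraint (3x - 3y = 11) is infeasible over the integers.

  - 3x - 3y = 11: every term on the left is divisible by 3, so the LHS ≡ 0 (mod 3), but the RHS 11 is not — no integer solution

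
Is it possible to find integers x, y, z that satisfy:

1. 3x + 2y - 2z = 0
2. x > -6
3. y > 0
Yes

Take x = 0, y = 1, z = 1. Substituting into each constraint:
  (1) 3(0) + 2(1) - 2(1) = 0 ✓
  (2) 0 > -6 ✓
  (3) 1 > 0 ✓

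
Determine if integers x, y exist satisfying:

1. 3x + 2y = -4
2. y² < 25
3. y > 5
No

A contradictory subset is {y² < 25, y > 5}. No integer assignment can satisfy these jointly:

  - y² < 25: restricts y to |y| ≤ 4
  - y > 5: bounds one variable relative to a constant

Direct contradiction: the bounds on y require y ≥ 6 and y ≤ 4 simultaneously, which is empty.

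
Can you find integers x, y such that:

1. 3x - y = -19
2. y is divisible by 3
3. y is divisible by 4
No

A contradictory subset is {3x - y = -19, y is divisible by 3}. No integer assignment can satisfy these jointly:

  - 3x - y = -19: is a linear equation tying the variables together
  - y is divisible by 3: restricts y to multiples of 3

Modular obstruction: writing y = 3y', every remaining term of the linear equation is divisible by 3, so the left side is ≡ 0 (mod 3); but the right side -19 ≡ 2 (mod 3). No integers can satisfy it.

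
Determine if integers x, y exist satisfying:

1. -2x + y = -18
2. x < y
Yes

Take x = 19, y = 20. Substituting into each constraint:
  (1) -2(19) + 20 = -18 ✓
  (2) 19 < 20 ✓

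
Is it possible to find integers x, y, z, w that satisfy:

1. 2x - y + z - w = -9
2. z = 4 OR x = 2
Yes

Take x = 2, y = 13, z = 0, w = 0. Substituting into each constraint:
  (1) 2(2) + (-13) + 0 + 0 = -9 ✓
  (2) x = 2, target 2 ✓ (second branch holds)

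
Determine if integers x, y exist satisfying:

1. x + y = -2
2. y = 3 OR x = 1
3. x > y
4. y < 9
Yes

Take x = 1, y = -3. Substituting into each constraint:
  (1) 1 + (-3) = -2 ✓
  (2) x = 1, target 1 ✓ (second branch holds)
  (3) 1 > -3 ✓
  (4) -3 < 9 ✓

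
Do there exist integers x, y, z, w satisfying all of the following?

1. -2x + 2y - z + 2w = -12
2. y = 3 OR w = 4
Yes

Take x = 0, y = 3, z = 18, w = 0. Substituting into each constraint:
  (1) -2(0) + 2(3) + (-18) + 2(0) = -12 ✓
  (2) y = 3, target 3 ✓ (first branch holds)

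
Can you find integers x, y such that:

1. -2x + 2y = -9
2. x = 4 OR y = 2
No

Even the single constraint (-2x + 2y = -9) is infeasible over the integers.

  - -2x + 2y = -9: every term on the left is divisible by 2, so the LHS ≡ 0 (mod 2), but the RHS -9 is not — no integer solution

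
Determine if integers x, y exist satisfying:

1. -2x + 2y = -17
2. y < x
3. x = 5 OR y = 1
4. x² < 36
No

Even the single constraint (-2x + 2y = -17) is infeasible over the integers.

  - -2x + 2y = -17: every term on the left is divisible by 2, so the LHS ≡ 0 (mod 2), but the RHS -17 is not — no integer solution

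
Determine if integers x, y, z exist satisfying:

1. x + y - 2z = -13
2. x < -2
Yes

Take x = -3, y = -10, z = 0. Substituting into each constraint:
  (1) (-3) + (-10) - 2(0) = -13 ✓
  (2) -3 < -2 ✓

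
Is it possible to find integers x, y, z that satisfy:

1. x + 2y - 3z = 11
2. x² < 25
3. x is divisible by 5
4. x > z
Yes

Take x = 0, y = 4, z = -1. Substituting into each constraint:
  (1) 0 + 2(4) - 3(-1) = 11 ✓
  (2) x² = (0)² = 0, and 0 < 25 ✓
  (3) 0 = 5 × 0, remainder 0 ✓
  (4) 0 > -1 ✓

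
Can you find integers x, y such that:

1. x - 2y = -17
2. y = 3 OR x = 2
Yes

Take x = -11, y = 3. Substituting into each constraint:
  (1) (-11) - 2(3) = -17 ✓
  (2) y = 3, target 3 ✓ (first branch holds)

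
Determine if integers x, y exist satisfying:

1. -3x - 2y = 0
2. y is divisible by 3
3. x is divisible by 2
Yes

Take x = 0, y = 0. Substituting into each constraint:
  (1) -3(0) - 2(0) = 0 ✓
  (2) 0 = 3 × 0, remainder 0 ✓
  (3) 0 = 2 × 0, remainder 0 ✓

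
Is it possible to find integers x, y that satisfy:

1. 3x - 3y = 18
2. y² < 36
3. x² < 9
Yes

Take x = 1, y = -5. Substituting into each constraint:
  (1) 3(1) - 3(-5) = 18 ✓
  (2) y² = (-5)² = 25, and 25 < 36 ✓
  (3) x² = (1)² = 1, and 1 < 9 ✓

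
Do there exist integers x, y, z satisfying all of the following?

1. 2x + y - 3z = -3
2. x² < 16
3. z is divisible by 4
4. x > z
Yes

Take x = 1, y = -5, z = 0. Substituting into each constraint:
  (1) 2(1) + (-5) - 3(0) = -3 ✓
  (2) x² = (1)² = 1, and 1 < 16 ✓
  (3) 0 = 4 × 0, remainder 0 ✓
  (4) 1 > 0 ✓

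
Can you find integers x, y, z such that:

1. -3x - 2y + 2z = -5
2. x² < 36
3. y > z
Yes

Take x = 1, y = 0, z = -1. Substituting into each constraint:
  (1) -3(1) - 2(0) + 2(-1) = -5 ✓
  (2) x² = (1)² = 1, and 1 < 36 ✓
  (3) 0 > -1 ✓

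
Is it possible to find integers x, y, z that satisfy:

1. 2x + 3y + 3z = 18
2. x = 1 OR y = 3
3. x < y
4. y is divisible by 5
No

A contradictory subset is {2x + 3y + 3z = 18, x = 1 OR y = 3, y is divisible by 5}. No integer assignment can satisfy these jointly:

  - 2x + 3y + 3z = 18: is a linear equation tying the variables together
  - x = 1 OR y = 3: forces a choice: either x = 1 or y = 3
  - y is divisible by 5: restricts y to multiples of 5

Split on the disjunction (x = 1 OR y = 3):
  • If x = 1: with x = 1, writing y = 5y', every remaining term of the linear equation is divisible by 3, so the left side is ≡ 0 (mod 3); but the right side 16 ≡ 1 (mod 3). No integers can satisfy it.
  • If y = 3: this contradicts the divisibility constraint — 3 is not a multiple of 5.
Both branches are infeasible, so the system has no integer solution.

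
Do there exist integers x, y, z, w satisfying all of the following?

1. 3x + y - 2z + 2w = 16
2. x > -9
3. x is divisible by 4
Yes

Take x = 0, y = 0, z = -8, w = 0. Substituting into each constraint:
  (1) 3(0) + 0 - 2(-8) + 2(0) = 16 ✓
  (2) 0 > -9 ✓
  (3) 0 = 4 × 0, remainder 0 ✓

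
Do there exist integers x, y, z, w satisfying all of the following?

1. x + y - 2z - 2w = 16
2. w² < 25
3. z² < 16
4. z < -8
No

A contradictory subset is {z² < 16, z < -8}. No integer assignment can satisfy these jointly:

  - z² < 16: restricts z to |z| ≤ 3
  - z < -8: bounds one variable relative to a constant

Direct contradiction: the bounds on z require z ≥ -3 and z ≤ -9 simultaneously, which is empty.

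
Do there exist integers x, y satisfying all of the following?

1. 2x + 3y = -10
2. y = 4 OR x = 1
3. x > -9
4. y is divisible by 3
No

The full constraint system is jointly infeasible over the integers. Each constraint and what it forces:

  - 2x + 3y = -10: is a linear equation tying the variables together
  - y = 4 OR x = 1: forces a choice: either y = 4 or x = 1
  - x > -9: bounds one variable relative to a constant
  - y is divisible by 3: restricts y to multiples of 3

Split on the disjunction (y = 4 OR x = 1):
  • If y = 4: this contradicts the divisibility constraint — 4 is not a multiple of 3.
  • If x = 1: with x = 1, writing y = 3y', every remaining term of the linear equation is divisible by 9, so the left side is ≡ 0 (mod 9); but the right side -12 ≡ 6 (mod 9). No integers can satisfy it.
Both branches are infeasible, so the system has no integer solution.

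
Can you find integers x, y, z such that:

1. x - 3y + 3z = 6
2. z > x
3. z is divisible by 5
Yes

Take x = -3, y = -3, z = 0. Substituting into each constraint:
  (1) (-3) - 3(-3) + 3(0) = 6 ✓
  (2) 0 > -3 ✓
  (3) 0 = 5 × 0, remainder 0 ✓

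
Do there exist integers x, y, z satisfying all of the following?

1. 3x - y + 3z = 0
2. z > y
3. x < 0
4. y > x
Yes

Take x = -1, y = 0, z = 1. Substituting into each constraint:
  (1) 3(-1) + 0 + 3(1) = 0 ✓
  (2) 1 > 0 ✓
  (3) -1 < 0 ✓
  (4) 0 > -1 ✓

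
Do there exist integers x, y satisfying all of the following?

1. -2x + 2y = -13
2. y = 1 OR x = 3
No

Even the single constraint (-2x + 2y = -13) is infeasible over the integers.

  - -2x + 2y = -13: every term on the left is divisible by 2, so the LHS ≡ 0 (mod 2), but the RHS -13 is not — no integer solution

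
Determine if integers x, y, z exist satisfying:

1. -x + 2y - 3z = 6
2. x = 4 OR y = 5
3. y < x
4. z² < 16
Yes

Take x = 7, y = 5, z = -1. Substituting into each constraint:
  (1) (-7) + 2(5) - 3(-1) = 6 ✓
  (2) y = 5, target 5 ✓ (second branch holds)
  (3) 5 < 7 ✓
  (4) z² = (-1)² = 1, and 1 < 16 ✓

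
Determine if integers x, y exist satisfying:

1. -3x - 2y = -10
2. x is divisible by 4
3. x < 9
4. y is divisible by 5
Yes

Take x = 0, y = 5. Substituting into each constraint:
  (1) -3(0) - 2(5) = -10 ✓
  (2) 0 = 4 × 0, remainder 0 ✓
  (3) 0 < 9 ✓
  (4) 5 = 5 × 1, remainder 0 ✓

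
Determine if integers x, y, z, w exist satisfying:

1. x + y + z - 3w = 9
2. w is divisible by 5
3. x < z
Yes

Take x = -1, y = 10, z = 0, w = 0. Substituting into each constraint:
  (1) (-1) + 10 + 0 - 3(0) = 9 ✓
  (2) 0 = 5 × 0, remainder 0 ✓
  (3) -1 < 0 ✓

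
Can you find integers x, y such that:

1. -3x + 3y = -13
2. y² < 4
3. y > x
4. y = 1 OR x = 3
No

Even the single constraint (-3x + 3y = -13) is infeasible over the integers.

  - -3x + 3y = -13: every term on the left is divisible by 3, so the LHS ≡ 0 (mod 3), but the RHS -13 is not — no integer solution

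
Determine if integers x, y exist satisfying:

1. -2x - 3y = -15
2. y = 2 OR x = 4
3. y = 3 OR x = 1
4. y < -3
No

A contradictory subset is {-2x - 3y = -15, y = 2 OR x = 4, y < -3}. No integer assignment can satisfy these jointly:

  - -2x - 3y = -15: is a linear equation tying the variables together
  - y = 2 OR x = 4: forces a choice: either y = 2 or x = 4
  - y < -3: bounds one variable relative to a constant

Split on the disjunction (y = 2 OR x = 4):
  • If y = 2: this contradicts the bound y ≤ -4.
  • If x = 4: with x = 4, every remaining term of the linear equation is divisible by 3, so the left side is ≡ 0 (mod 3); but the right side -7 ≡ 2 (mod 3). No integers can satisfy it.
Both branches are infeasible, so the system has no integer solution.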